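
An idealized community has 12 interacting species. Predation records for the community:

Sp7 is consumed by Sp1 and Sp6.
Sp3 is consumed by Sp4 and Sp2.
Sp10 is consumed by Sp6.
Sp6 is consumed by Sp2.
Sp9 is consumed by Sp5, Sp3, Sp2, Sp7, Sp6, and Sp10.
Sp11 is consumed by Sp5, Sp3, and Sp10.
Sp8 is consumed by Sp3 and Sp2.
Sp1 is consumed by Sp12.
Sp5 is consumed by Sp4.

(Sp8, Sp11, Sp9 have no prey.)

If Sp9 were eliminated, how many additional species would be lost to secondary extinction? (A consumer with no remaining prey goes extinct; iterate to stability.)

3

Remove Sp9.
Round 1: Sp7 (all prey gone) → extinct.
Round 2: Sp1 (all prey gone) → extinct.
Round 3: Sp12 (all prey gone) → extinct.
No further losses. Total secondary extinctions: 3.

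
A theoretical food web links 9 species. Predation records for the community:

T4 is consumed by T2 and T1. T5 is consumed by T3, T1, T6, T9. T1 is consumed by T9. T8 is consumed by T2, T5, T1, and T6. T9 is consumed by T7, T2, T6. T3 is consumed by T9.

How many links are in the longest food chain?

One longest chain: T8 → T5 → T3 → T9 → T7.
It has 5 species and 4 links.

4 links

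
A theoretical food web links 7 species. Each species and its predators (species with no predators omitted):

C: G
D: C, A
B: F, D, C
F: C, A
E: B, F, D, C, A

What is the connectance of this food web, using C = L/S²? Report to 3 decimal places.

The web has S = 7 species and L = 13 feeding links.
C = L / S² = 13 / 49 = 0.2653 ≈ 0.265.

C = 0.265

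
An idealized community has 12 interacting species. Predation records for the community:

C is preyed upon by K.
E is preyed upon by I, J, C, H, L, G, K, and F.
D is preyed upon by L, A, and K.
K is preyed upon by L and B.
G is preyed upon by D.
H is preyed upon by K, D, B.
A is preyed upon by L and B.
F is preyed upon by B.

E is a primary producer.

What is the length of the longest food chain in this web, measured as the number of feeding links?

One longest chain: E → G → D → A → L.
It has 5 species and 4 links.

4 links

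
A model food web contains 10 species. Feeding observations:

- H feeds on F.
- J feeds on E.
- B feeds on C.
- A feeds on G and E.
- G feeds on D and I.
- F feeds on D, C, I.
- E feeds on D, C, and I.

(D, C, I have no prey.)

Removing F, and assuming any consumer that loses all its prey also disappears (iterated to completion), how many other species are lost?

1

Remove F.
Round 1: H (all prey gone) → extinct.
No further losses. Total secondary extinctions: 1.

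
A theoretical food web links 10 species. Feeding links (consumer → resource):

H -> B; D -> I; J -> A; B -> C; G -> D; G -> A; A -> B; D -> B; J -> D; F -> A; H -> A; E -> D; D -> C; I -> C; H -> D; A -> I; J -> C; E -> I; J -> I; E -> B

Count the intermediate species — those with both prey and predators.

4

Intermediate species (has both prey and predators): B, I, A, D.
Count: 4.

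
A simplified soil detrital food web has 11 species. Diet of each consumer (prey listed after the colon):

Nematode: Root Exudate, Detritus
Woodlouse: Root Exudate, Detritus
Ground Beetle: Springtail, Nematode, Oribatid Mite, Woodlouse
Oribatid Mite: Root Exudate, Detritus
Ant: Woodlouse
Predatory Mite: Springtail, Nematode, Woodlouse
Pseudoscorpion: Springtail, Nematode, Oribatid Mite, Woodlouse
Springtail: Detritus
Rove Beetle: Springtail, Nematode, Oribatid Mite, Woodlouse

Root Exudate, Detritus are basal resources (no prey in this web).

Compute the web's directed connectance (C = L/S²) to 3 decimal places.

The web has S = 11 species and L = 23 feeding links.
C = L / S² = 23 / 121 = 0.1901 ≈ 0.190.

C = 0.190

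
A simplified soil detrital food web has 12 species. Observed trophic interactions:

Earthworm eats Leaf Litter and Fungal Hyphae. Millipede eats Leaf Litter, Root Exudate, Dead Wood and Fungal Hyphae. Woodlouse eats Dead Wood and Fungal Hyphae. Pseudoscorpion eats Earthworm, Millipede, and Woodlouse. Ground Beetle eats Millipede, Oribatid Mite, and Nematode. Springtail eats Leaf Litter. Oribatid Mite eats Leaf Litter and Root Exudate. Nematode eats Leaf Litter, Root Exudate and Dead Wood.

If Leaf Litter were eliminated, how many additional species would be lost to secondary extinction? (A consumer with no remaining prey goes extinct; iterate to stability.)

Remove Leaf Litter.
Round 1: Springtail (all prey gone) → extinct.
No further losses. Total secondary extinctions: 1.

1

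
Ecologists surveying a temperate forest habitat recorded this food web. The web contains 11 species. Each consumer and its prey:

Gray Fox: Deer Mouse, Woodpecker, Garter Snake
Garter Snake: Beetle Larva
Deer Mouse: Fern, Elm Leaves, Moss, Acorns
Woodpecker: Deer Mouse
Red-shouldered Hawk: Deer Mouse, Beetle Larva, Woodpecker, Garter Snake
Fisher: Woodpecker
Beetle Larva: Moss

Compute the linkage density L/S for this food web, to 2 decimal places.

L/S = 1.36

There are L = 15 links among S = 11 species.
L/S = 15/11 = 1.3636 ≈ 1.36.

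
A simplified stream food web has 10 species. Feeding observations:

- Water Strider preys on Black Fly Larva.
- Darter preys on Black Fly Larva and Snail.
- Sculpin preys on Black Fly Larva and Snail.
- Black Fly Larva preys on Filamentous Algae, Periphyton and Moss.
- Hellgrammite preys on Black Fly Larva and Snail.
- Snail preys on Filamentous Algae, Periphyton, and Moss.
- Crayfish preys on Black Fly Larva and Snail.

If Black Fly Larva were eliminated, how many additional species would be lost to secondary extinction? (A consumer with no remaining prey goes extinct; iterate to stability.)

1

Remove Black Fly Larva.
Round 1: Water Strider (all prey gone) → extinct.
No further losses. Total secondary extinctions: 1.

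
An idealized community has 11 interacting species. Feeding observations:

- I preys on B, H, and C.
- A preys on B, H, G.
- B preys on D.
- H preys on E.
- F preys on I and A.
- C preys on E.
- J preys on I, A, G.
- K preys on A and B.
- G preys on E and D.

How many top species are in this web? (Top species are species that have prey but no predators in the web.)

3

Top species (has prey, but nothing eats it): K, J, F.
Count: 3.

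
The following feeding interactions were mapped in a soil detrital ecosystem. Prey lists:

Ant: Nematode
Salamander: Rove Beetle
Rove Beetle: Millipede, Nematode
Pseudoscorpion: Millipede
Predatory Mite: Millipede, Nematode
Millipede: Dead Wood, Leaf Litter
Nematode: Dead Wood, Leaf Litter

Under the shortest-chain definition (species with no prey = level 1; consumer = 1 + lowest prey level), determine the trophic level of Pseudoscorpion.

Dead Wood has no prey (basal) → level 1.
Millipede eats Dead Wood → level 2.
Pseudoscorpion eats Millipede → level 3.
No prey of Pseudoscorpion is below level 2, so 3 is the minimum.

Trophic level 3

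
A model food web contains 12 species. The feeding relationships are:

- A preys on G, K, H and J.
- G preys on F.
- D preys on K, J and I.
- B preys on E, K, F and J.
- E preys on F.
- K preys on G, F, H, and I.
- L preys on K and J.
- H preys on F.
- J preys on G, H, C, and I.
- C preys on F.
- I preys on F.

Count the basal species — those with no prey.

1

Basal species (no prey listed): F.
Count: 1.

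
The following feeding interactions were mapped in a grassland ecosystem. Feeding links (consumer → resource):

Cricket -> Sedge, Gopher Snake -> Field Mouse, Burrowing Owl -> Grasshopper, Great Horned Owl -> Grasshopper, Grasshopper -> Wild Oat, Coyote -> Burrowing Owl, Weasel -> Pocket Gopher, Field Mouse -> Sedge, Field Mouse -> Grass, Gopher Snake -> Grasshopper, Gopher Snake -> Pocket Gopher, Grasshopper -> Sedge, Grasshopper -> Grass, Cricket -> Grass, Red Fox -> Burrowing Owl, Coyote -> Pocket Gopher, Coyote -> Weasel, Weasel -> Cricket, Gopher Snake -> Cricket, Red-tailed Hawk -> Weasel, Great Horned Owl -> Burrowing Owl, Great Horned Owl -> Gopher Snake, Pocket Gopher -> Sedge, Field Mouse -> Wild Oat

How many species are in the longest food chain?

4 species

One longest chain: Sedge → Pocket Gopher → Weasel → Red-tailed Hawk.
It has 4 species and 3 links.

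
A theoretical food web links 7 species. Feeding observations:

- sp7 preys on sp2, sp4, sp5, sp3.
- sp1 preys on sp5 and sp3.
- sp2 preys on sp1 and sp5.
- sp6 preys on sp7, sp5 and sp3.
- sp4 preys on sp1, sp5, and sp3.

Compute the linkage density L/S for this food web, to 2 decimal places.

There are L = 14 links among S = 7 species.
L/S = 14/7 = 2.0000 ≈ 2.00.

L/S = 2.00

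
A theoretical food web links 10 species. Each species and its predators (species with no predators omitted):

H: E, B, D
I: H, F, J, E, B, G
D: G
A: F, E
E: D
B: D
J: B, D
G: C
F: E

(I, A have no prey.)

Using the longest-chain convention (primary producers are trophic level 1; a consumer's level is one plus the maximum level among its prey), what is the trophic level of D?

Trophic level 4

I is a producer → level 1.
H eats I → level 2.
E eats H (level 2); other prey at levels: I 1, A 1, F 2 → level 3.
D eats E (level 3); other prey at levels: H 2, J 2, B 3 → level 4.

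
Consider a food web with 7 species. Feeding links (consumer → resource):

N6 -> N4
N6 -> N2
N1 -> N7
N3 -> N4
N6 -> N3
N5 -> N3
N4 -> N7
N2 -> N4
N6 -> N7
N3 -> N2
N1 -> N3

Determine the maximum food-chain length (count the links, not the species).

4 links

One longest chain: N7 → N4 → N2 → N3 → N6.
It has 5 species and 4 links.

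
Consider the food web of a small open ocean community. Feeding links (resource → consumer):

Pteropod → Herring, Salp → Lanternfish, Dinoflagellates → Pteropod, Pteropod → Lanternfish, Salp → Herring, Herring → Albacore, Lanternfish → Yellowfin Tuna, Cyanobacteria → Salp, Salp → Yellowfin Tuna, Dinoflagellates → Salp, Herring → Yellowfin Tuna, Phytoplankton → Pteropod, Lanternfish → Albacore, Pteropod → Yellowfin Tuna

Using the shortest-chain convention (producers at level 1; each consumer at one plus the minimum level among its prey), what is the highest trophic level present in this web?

Producers (level 1): Cyanobacteria, Dinoflagellates, Phytoplankton.
Following each consumer down to its lowest-level prey: Dinoflagellates → Pteropod → Lanternfish → Albacore (levels 1 through 4).
All prey of Albacore (Lanternfish 3, Herring 3) are at level 3 or above, so Albacore is at level 1 + 3 = 4.
Every consumer has at least one prey at level 3 or below, so none exceeds level 4.

4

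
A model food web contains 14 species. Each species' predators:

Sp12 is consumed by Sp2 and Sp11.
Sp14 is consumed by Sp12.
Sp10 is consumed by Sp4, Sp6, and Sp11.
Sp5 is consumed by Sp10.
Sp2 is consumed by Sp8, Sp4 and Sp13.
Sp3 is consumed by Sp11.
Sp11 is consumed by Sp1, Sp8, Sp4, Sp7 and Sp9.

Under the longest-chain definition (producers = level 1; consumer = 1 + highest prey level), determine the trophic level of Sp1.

Sp5 is a producer → level 1.
Sp10 eats Sp5 → level 2.
Sp11 eats Sp10 (level 2); other prey at levels: Sp3 1, Sp12 2 → level 3.
Sp1 eats Sp11 → level 4.

Trophic level 4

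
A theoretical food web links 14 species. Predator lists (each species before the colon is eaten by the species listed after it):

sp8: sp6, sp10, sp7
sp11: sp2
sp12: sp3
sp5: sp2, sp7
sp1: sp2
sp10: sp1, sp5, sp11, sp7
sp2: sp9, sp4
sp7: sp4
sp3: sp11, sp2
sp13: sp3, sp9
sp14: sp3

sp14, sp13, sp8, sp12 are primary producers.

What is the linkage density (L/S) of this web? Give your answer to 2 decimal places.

L/S = 1.43

There are L = 20 links among S = 14 species.
L/S = 20/14 = 1.4286 ≈ 1.43.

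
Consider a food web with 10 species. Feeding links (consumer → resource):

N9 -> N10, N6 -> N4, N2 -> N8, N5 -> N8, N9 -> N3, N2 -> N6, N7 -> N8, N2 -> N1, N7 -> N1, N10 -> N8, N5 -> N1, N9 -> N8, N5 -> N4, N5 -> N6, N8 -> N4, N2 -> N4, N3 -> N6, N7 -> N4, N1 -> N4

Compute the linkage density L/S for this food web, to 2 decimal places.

L/S = 1.90

There are L = 19 links among S = 10 species.
L/S = 19/10 = 1.9000 ≈ 1.90.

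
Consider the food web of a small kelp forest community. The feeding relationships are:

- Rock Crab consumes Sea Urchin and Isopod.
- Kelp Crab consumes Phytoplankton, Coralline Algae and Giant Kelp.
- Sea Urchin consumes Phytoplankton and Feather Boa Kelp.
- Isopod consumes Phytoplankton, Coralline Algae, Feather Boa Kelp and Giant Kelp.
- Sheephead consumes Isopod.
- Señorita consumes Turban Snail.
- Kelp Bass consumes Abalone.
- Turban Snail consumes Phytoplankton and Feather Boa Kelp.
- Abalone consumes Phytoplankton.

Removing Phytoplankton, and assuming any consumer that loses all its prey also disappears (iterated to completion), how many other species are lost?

2

Remove Phytoplankton.
Round 1: Abalone (all prey gone) → extinct.
Round 2: Kelp Bass (all prey gone) → extinct.
No further losses. Total secondary extinctions: 2.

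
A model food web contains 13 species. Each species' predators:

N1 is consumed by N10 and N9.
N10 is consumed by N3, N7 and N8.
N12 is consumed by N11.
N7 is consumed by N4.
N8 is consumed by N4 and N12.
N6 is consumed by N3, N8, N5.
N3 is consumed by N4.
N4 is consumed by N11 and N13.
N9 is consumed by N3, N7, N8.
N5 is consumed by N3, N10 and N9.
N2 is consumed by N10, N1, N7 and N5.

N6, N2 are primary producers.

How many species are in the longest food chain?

6 species

One longest chain: N2 → N1 → N10 → N3 → N4 → N13.
It has 6 species and 5 links.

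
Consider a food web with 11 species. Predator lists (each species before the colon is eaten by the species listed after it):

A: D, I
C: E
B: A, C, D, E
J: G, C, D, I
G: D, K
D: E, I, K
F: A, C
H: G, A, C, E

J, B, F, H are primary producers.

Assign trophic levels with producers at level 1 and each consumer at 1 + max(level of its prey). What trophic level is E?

J is a producer → level 1.
G eats J (level 1); other prey at levels: H 1 → level 2.
D eats G (level 2); other prey at levels: J 1, B 1, A 2 → level 3.
E eats D (level 3); other prey at levels: B 1, H 1, C 2 → level 4.

Trophic level 4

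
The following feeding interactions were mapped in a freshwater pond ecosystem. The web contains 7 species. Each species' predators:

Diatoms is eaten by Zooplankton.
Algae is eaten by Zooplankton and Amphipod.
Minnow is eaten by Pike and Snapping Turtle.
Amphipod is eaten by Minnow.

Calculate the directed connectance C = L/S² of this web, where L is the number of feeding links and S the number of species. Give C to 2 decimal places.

The web has S = 7 species and L = 6 feeding links.
C = L / S² = 6 / 49 = 0.1224 ≈ 0.12.

C = 0.12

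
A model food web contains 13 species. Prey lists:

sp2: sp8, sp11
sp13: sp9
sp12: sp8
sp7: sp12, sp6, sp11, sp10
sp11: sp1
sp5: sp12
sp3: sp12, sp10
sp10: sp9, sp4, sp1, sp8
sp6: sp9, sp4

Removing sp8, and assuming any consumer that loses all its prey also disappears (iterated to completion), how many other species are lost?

2

Remove sp8.
Round 1: sp12 (all prey gone) → extinct.
Round 2: sp5 (all prey gone) → extinct.
No further losses. Total secondary extinctions: 2.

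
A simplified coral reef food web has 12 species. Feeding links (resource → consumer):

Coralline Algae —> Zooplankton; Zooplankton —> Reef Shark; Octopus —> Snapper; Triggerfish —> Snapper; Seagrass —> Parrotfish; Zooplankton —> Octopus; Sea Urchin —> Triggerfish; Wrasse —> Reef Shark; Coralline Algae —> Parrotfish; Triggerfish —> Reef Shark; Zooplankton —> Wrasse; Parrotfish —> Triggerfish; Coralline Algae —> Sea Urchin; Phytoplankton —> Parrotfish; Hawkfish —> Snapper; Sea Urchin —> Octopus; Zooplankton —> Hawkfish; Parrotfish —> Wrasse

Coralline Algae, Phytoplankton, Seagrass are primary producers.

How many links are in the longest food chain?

One longest chain: Coralline Algae → Sea Urchin → Triggerfish → Snapper.
It has 4 species and 3 links.

3 links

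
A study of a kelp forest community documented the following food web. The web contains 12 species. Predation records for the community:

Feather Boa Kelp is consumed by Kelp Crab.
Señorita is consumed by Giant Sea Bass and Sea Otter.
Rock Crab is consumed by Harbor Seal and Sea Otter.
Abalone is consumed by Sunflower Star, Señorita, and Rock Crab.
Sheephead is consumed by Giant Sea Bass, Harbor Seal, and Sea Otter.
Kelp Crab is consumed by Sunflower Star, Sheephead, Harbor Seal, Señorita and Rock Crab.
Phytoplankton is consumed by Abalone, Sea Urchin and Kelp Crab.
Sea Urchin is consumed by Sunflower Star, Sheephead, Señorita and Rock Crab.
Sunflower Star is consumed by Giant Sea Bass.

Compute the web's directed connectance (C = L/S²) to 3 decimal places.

C = 0.167

The web has S = 12 species and L = 24 feeding links.
C = L / S² = 24 / 144 = 0.1667 ≈ 0.167.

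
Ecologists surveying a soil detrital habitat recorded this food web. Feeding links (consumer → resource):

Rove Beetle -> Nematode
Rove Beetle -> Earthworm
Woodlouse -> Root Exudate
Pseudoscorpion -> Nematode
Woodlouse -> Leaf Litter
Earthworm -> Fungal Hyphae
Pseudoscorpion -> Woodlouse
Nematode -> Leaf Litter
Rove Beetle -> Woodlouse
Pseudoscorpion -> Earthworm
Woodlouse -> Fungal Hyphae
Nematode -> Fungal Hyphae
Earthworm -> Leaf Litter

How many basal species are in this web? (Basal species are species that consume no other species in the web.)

3

Basal species (no prey listed): Root Exudate, Fungal Hyphae, Leaf Litter.
Count: 3.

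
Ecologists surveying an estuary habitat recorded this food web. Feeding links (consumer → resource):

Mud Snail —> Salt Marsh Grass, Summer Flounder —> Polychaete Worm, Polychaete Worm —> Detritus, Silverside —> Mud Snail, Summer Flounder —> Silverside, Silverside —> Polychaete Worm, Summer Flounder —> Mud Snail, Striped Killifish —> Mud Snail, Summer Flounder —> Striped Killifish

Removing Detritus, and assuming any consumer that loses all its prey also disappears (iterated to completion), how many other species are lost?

Remove Detritus.
Round 1: Polychaete Worm (all prey gone) → extinct.
No further losses. Total secondary extinctions: 1.

1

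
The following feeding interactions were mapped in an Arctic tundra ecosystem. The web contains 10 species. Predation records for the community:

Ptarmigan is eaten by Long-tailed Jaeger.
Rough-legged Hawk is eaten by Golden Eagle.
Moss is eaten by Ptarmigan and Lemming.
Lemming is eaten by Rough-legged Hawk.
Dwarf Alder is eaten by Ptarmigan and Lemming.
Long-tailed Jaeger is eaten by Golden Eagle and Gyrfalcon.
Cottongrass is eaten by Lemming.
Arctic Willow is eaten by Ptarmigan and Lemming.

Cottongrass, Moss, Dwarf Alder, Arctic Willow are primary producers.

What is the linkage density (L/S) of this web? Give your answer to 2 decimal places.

There are L = 12 links among S = 10 species.
L/S = 12/10 = 1.2000 ≈ 1.20.

L/S = 1.20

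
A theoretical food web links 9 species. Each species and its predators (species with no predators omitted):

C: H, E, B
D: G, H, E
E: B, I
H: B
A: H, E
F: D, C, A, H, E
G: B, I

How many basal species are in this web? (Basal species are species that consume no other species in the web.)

Basal species (no prey listed): F.
Count: 1.

1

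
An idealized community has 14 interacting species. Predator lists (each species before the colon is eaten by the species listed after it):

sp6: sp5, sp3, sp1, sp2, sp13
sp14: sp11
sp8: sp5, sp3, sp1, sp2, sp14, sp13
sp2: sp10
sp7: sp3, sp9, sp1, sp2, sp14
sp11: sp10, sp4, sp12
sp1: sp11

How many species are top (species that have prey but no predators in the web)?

7

Top species (has prey, but nothing eats it): sp5, sp3, sp9, sp13, sp10, sp4, sp12.
Count: 7.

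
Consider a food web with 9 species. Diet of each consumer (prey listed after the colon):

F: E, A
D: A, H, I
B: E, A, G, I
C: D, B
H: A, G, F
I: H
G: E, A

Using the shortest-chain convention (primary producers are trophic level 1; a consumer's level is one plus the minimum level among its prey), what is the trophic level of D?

A is a producer → level 1.
D eats A → level 2.

Trophic level 2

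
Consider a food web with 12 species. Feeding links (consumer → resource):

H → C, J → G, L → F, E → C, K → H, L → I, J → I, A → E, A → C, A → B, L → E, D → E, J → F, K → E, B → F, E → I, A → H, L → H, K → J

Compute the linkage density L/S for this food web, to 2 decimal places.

There are L = 19 links among S = 12 species.
L/S = 19/12 = 1.5833 ≈ 1.58.

L/S = 1.58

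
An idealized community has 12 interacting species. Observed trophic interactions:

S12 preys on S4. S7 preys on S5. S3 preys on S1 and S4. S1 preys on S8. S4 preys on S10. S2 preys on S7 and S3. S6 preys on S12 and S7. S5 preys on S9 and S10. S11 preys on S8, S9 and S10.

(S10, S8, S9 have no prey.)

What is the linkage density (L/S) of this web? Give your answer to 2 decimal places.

L/S = 1.25

There are L = 15 links among S = 12 species.
L/S = 15/12 = 1.2500 ≈ 1.25.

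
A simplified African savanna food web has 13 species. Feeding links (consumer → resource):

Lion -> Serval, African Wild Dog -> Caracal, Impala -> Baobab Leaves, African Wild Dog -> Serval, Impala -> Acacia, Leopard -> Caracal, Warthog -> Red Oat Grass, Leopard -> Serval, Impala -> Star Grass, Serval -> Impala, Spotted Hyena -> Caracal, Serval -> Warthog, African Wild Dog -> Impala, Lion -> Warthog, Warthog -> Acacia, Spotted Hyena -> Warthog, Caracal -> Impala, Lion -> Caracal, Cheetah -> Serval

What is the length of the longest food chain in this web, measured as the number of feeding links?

3 links

One longest chain: Acacia → Impala → Caracal → Spotted Hyena.
It has 4 species and 3 links.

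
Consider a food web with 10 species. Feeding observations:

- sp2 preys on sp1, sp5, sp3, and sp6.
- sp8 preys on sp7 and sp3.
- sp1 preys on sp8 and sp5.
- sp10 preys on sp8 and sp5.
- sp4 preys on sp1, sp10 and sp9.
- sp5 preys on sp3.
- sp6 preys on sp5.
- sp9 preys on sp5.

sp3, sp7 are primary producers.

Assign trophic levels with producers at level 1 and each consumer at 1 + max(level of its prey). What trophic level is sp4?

Trophic level 4

sp3 is a producer → level 1.
sp5 eats sp3 → level 2.
sp9 eats sp5 → level 3.
sp4 eats sp9 (level 3); other prey at levels: sp1 3, sp10 3 → level 4.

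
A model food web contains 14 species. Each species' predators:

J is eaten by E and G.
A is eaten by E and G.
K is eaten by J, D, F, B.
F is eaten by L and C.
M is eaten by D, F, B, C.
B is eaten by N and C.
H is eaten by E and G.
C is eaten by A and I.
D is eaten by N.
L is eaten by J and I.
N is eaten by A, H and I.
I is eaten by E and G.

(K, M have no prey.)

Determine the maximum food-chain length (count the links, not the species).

One longest chain: K → B → N → H → G.
It has 5 species and 4 links.

4 links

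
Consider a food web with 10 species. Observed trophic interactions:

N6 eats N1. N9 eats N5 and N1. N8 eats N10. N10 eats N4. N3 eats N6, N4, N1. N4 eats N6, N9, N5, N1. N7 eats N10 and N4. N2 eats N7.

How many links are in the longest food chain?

5 links

One longest chain: N1 → N6 → N4 → N10 → N7 → N2.
It has 6 species and 5 links.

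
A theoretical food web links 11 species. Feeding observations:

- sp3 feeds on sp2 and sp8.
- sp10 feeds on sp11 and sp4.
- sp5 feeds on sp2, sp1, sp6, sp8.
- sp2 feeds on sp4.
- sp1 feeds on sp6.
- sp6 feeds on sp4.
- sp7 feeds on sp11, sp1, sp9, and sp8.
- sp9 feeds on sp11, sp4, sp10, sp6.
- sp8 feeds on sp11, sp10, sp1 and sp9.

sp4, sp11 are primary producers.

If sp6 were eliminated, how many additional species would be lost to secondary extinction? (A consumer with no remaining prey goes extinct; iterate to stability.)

1

Remove sp6.
Round 1: sp1 (all prey gone) → extinct.
No further losses. Total secondary extinctions: 1.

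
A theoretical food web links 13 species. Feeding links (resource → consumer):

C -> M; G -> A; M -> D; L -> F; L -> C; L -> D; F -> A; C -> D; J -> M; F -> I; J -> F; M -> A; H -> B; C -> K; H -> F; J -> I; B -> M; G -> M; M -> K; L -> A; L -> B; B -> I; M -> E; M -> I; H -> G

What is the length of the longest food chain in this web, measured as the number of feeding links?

3 links

One longest chain: L → C → M → A.
It has 4 species and 3 links.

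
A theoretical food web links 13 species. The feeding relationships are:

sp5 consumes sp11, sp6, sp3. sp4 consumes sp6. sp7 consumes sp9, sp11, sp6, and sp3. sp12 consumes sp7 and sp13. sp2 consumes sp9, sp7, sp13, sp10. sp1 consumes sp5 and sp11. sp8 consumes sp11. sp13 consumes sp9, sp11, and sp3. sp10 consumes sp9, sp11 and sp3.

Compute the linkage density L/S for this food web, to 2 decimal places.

L/S = 1.77

There are L = 23 links among S = 13 species.
L/S = 23/13 = 1.7692 ≈ 1.77.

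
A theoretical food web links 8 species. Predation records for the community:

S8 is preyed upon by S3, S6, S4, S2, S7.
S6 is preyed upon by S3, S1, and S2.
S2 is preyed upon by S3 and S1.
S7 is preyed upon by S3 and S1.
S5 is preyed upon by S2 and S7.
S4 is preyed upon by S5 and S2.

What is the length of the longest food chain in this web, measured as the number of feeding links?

4 links

One longest chain: S8 → S4 → S5 → S7 → S1.
It has 5 species and 4 links.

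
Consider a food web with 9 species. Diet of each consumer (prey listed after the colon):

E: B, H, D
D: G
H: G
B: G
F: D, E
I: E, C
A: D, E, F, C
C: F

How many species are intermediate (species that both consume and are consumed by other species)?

6

Intermediate species (has both prey and predators): B, H, D, E, F, C.
Count: 6.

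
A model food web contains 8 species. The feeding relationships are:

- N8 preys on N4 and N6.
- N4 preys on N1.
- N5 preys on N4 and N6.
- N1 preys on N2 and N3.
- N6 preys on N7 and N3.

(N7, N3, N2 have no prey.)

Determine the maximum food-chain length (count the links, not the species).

3 links

One longest chain: N3 → N1 → N4 → N8.
It has 4 species and 3 links.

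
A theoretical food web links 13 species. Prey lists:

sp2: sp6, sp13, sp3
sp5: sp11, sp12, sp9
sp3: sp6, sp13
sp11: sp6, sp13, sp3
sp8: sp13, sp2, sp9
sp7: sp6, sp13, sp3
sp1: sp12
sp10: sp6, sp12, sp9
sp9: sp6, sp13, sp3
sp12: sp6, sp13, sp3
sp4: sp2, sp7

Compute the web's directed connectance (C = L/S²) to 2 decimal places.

C = 0.17

The web has S = 13 species and L = 29 feeding links.
C = L / S² = 29 / 169 = 0.1716 ≈ 0.17.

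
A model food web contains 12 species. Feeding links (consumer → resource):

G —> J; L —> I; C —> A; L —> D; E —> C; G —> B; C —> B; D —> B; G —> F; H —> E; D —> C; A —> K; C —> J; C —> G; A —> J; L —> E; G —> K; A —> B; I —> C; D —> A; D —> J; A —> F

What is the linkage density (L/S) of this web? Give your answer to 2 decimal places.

There are L = 22 links among S = 12 species.
L/S = 22/12 = 1.8333 ≈ 1.83.

L/S = 1.83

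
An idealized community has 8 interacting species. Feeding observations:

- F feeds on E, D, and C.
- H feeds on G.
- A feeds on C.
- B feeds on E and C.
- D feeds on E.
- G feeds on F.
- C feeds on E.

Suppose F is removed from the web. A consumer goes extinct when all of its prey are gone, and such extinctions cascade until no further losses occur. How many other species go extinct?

2

Remove F.
Round 1: G (all prey gone) → extinct.
Round 2: H (all prey gone) → extinct.
No further losses. Total secondary extinctions: 2.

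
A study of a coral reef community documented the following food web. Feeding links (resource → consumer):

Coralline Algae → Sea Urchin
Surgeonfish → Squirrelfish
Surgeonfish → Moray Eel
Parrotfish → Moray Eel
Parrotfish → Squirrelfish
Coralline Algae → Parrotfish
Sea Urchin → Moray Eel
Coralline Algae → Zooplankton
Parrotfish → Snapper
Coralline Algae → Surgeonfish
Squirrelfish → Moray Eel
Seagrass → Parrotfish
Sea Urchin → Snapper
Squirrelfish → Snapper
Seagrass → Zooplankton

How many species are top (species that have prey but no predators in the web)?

3

Top species (has prey, but nothing eats it): Zooplankton, Snapper, Moray Eel.
Count: 3.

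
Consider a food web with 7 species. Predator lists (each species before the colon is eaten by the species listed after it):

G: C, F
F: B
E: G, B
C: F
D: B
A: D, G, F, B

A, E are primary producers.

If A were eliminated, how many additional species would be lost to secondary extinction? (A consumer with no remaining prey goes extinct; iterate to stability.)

Remove A.
Round 1: D (all prey gone) → extinct.
No further losses. Total secondary extinctions: 1.

1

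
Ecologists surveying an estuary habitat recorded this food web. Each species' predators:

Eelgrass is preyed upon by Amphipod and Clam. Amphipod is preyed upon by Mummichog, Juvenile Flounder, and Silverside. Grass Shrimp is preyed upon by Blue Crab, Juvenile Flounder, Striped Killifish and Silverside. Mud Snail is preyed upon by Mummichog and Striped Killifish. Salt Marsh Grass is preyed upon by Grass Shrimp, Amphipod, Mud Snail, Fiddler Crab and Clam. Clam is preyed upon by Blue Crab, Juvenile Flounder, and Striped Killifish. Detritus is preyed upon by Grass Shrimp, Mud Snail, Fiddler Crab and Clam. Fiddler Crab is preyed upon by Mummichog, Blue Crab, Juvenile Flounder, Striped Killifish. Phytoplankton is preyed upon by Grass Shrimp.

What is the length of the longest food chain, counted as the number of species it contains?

One longest chain: Salt Marsh Grass → Fiddler Crab → Striped Killifish.
It has 3 species and 2 links.

3 species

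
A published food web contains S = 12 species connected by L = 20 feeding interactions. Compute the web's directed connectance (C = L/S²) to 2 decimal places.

C = 0.14

The web has S = 12 species and L = 20 feeding links.
C = L / S² = 20 / 144 = 0.1389 ≈ 0.14.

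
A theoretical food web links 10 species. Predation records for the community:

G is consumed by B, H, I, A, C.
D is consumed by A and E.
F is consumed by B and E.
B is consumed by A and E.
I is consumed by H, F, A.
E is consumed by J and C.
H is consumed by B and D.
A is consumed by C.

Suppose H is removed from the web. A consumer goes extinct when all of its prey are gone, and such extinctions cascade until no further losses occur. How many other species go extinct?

1

Remove H.
Round 1: D (all prey gone) → extinct.
No further losses. Total secondary extinctions: 1.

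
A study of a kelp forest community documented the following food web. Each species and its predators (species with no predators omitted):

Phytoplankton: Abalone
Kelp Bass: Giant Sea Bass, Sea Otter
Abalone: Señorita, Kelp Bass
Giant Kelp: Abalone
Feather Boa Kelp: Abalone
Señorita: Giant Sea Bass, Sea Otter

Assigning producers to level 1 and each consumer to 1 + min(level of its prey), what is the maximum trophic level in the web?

Producers (level 1): Phytoplankton, Giant Kelp, Feather Boa Kelp.
Following each consumer down to its lowest-level prey: Phytoplankton → Abalone → Señorita → Giant Sea Bass (levels 1 through 4).
All prey of Giant Sea Bass (Señorita 3, Kelp Bass 3) are at level 3 or above, so Giant Sea Bass is at level 1 + 3 = 4.
Every consumer has at least one prey at level 3 or below, so none exceeds level 4.

4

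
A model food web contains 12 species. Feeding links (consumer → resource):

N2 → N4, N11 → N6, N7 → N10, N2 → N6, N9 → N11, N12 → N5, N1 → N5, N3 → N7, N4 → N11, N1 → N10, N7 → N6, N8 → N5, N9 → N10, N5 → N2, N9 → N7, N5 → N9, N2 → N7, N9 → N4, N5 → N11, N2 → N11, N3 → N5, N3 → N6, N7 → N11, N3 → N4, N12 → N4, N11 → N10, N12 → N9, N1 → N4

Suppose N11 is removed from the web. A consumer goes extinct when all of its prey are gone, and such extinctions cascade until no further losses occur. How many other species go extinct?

1

Remove N11.
Round 1: N4 (all prey gone) → extinct.
No further losses. Total secondary extinctions: 1.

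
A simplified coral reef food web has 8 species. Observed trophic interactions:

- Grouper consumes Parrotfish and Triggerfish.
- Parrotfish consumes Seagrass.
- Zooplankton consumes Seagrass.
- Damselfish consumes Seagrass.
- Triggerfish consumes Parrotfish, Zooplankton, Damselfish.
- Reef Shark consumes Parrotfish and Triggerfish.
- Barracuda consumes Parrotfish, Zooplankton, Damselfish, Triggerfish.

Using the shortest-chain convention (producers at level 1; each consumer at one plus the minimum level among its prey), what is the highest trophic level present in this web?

3

Producers (level 1): Seagrass.
Following each consumer down to its lowest-level prey: Seagrass → Parrotfish → Reef Shark (levels 1 through 3).
All prey of Reef Shark (Parrotfish 2, Triggerfish 3) are at level 2 or above, so Reef Shark is at level 1 + 2 = 3.
Every consumer has at least one prey at level 2 or below, so none exceeds level 3.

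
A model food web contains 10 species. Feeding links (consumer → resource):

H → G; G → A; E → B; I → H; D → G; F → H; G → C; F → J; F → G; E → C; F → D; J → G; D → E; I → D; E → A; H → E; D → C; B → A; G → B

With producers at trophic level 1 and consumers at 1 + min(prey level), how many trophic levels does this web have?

Producers (level 1): A, C.
Following each consumer down to its lowest-level prey: A → G → F (levels 1 through 3).
All prey of F (G 2, D 2, H 3, J 3) are at level 2 or above, so F is at level 1 + 2 = 3.
Every consumer has at least one prey at level 2 or below, so none exceeds level 3.

3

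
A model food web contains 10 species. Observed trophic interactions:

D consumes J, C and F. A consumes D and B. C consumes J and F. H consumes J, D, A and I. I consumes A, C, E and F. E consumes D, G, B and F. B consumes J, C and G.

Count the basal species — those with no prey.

Basal species (no prey listed): G, F, J.
Count: 3.

3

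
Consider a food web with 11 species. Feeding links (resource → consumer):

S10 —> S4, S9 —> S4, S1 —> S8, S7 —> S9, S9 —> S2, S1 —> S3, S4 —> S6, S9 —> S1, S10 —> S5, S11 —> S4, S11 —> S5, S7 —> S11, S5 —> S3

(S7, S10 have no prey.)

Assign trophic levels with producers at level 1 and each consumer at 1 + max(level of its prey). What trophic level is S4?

Trophic level 3

S7 is a producer → level 1.
S11 eats S7 → level 2.
S4 eats S11 (level 2); other prey at levels: S10 1, S9 2 → level 3.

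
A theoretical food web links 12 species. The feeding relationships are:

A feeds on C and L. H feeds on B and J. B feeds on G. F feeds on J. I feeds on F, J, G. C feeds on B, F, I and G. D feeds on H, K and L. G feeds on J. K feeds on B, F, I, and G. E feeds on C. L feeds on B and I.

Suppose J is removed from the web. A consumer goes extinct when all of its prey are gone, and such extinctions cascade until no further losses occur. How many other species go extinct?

Remove J.
Round 1: G (all prey gone), F (all prey gone) → extinct.
Round 2: B (all prey gone), I (all prey gone) → extinct.
Round 3: K (all prey gone), L (all prey gone), C (all prey gone), H (all prey gone) → extinct.
Round 4: A (all prey gone), D (all prey gone), E (all prey gone) → extinct.
No further losses. Total secondary extinctions: 11.

11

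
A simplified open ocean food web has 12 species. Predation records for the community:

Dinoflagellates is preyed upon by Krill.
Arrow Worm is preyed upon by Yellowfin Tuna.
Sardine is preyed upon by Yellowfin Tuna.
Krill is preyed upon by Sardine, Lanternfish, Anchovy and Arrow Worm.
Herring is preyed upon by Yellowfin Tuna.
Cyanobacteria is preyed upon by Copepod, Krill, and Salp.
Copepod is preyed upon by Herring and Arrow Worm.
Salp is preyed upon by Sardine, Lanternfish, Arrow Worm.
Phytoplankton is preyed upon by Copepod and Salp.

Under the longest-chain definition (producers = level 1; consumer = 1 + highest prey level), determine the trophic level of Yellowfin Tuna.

Phytoplankton is a producer → level 1.
Salp eats Phytoplankton (level 1); other prey at levels: Cyanobacteria 1 → level 2.
Sardine eats Salp (level 2); other prey at levels: Krill 2 → level 3.
Yellowfin Tuna eats Sardine (level 3); other prey at levels: Arrow Worm 3, Herring 3 → level 4.

Trophic level 4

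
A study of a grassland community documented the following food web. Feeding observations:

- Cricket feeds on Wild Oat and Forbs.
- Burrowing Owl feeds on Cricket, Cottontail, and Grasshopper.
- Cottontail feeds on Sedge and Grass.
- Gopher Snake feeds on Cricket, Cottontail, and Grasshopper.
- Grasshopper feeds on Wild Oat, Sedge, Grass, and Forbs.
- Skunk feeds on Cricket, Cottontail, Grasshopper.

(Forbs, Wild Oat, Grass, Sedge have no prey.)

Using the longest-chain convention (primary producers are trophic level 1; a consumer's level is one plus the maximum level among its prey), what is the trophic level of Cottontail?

Grass is a producer → level 1.
Cottontail eats Grass (level 1); other prey at levels: Sedge 1 → level 2.

Trophic level 2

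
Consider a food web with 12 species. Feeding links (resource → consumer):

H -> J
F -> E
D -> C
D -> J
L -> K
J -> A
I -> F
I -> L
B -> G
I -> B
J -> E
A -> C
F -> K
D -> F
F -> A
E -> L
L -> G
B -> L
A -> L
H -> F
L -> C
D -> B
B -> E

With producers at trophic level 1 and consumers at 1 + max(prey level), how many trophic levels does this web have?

5

Producers (level 1): I, H, D.
H → J → A → L → K gives K level 5.
No species has a prey at level 5, so no species reaches level 6.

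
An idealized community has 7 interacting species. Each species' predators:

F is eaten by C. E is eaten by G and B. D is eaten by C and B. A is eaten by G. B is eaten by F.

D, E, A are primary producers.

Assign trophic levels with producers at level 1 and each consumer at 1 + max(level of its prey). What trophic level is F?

Trophic level 3

D is a producer → level 1.
B eats D (level 1); other prey at levels: E 1 → level 2.
F eats B → level 3.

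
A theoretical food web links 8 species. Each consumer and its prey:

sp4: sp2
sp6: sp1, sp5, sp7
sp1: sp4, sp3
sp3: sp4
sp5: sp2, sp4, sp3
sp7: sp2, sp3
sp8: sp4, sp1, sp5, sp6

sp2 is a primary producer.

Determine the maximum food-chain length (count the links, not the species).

One longest chain: sp2 → sp4 → sp3 → sp1 → sp6 → sp8.
It has 6 species and 5 links.

5 links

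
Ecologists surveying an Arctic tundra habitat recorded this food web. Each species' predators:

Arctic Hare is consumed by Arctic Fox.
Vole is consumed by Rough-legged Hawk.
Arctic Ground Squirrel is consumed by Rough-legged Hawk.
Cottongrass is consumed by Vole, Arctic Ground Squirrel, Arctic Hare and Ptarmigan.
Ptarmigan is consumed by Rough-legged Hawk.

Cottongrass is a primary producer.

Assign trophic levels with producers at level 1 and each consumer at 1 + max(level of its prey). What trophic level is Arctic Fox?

Cottongrass is a producer → level 1.
Arctic Hare eats Cottongrass → level 2.
Arctic Fox eats Arctic Hare → level 3.

Trophic level 3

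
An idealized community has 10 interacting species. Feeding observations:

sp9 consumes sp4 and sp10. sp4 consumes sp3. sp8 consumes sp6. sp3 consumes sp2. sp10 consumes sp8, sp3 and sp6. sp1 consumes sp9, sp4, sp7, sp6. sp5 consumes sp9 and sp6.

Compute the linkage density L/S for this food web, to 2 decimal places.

L/S = 1.40

There are L = 14 links among S = 10 species.
L/S = 14/10 = 1.4000 ≈ 1.40.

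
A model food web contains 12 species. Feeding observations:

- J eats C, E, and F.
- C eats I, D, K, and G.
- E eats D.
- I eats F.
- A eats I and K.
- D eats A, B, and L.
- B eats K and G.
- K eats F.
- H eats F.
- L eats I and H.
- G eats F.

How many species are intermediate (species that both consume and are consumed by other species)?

10

Intermediate species (has both prey and predators): H, K, G, I, B, L, A, D, C, E.
Count: 10.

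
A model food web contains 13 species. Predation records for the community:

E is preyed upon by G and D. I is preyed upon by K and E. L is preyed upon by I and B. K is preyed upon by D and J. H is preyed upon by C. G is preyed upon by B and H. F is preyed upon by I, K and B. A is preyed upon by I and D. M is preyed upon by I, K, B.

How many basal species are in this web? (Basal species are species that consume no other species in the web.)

Basal species (no prey listed): F, M, L, A.
Count: 4.

4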